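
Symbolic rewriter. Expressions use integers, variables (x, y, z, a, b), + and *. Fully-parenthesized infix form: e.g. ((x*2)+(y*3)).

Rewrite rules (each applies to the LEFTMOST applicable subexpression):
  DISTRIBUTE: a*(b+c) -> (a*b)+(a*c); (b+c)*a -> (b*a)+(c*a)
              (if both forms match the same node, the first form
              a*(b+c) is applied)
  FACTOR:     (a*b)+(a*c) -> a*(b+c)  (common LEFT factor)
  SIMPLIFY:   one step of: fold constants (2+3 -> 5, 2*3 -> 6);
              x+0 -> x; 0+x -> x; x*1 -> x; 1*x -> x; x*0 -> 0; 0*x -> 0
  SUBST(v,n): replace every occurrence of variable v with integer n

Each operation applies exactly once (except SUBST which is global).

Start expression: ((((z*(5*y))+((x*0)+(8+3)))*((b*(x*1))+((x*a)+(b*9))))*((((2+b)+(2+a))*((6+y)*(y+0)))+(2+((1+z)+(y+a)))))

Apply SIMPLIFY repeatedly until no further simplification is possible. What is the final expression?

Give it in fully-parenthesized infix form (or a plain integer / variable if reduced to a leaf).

Answer: ((((z*(5*y))+11)*((b*x)+((x*a)+(b*9))))*((((2+b)+(2+a))*((6+y)*y))+(2+((1+z)+(y+a)))))

Derivation:
Start: ((((z*(5*y))+((x*0)+(8+3)))*((b*(x*1))+((x*a)+(b*9))))*((((2+b)+(2+a))*((6+y)*(y+0)))+(2+((1+z)+(y+a)))))
Step 1: at LLRL: (x*0) -> 0; overall: ((((z*(5*y))+((x*0)+(8+3)))*((b*(x*1))+((x*a)+(b*9))))*((((2+b)+(2+a))*((6+y)*(y+0)))+(2+((1+z)+(y+a))))) -> ((((z*(5*y))+(0+(8+3)))*((b*(x*1))+((x*a)+(b*9))))*((((2+b)+(2+a))*((6+y)*(y+0)))+(2+((1+z)+(y+a)))))
Step 2: at LLR: (0+(8+3)) -> (8+3); overall: ((((z*(5*y))+(0+(8+3)))*((b*(x*1))+((x*a)+(b*9))))*((((2+b)+(2+a))*((6+y)*(y+0)))+(2+((1+z)+(y+a))))) -> ((((z*(5*y))+(8+3))*((b*(x*1))+((x*a)+(b*9))))*((((2+b)+(2+a))*((6+y)*(y+0)))+(2+((1+z)+(y+a)))))
Step 3: at LLR: (8+3) -> 11; overall: ((((z*(5*y))+(8+3))*((b*(x*1))+((x*a)+(b*9))))*((((2+b)+(2+a))*((6+y)*(y+0)))+(2+((1+z)+(y+a))))) -> ((((z*(5*y))+11)*((b*(x*1))+((x*a)+(b*9))))*((((2+b)+(2+a))*((6+y)*(y+0)))+(2+((1+z)+(y+a)))))
Step 4: at LRLR: (x*1) -> x; overall: ((((z*(5*y))+11)*((b*(x*1))+((x*a)+(b*9))))*((((2+b)+(2+a))*((6+y)*(y+0)))+(2+((1+z)+(y+a))))) -> ((((z*(5*y))+11)*((b*x)+((x*a)+(b*9))))*((((2+b)+(2+a))*((6+y)*(y+0)))+(2+((1+z)+(y+a)))))
Step 5: at RLRR: (y+0) -> y; overall: ((((z*(5*y))+11)*((b*x)+((x*a)+(b*9))))*((((2+b)+(2+a))*((6+y)*(y+0)))+(2+((1+z)+(y+a))))) -> ((((z*(5*y))+11)*((b*x)+((x*a)+(b*9))))*((((2+b)+(2+a))*((6+y)*y))+(2+((1+z)+(y+a)))))
Fixed point: ((((z*(5*y))+11)*((b*x)+((x*a)+(b*9))))*((((2+b)+(2+a))*((6+y)*y))+(2+((1+z)+(y+a)))))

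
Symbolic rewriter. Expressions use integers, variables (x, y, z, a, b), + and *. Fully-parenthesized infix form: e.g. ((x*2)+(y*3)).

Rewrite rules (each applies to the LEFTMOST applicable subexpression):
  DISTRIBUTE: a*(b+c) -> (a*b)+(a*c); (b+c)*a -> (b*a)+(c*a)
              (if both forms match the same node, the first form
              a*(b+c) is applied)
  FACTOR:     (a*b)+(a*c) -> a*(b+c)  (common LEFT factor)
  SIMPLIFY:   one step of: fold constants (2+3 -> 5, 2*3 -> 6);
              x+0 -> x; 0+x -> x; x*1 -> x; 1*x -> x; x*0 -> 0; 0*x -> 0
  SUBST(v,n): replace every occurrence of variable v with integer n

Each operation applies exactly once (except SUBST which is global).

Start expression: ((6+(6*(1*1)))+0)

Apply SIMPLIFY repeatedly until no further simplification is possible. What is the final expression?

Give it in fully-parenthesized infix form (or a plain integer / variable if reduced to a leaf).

Start: ((6+(6*(1*1)))+0)
Step 1: at root: ((6+(6*(1*1)))+0) -> (6+(6*(1*1))); overall: ((6+(6*(1*1)))+0) -> (6+(6*(1*1)))
Step 2: at RR: (1*1) -> 1; overall: (6+(6*(1*1))) -> (6+(6*1))
Step 3: at R: (6*1) -> 6; overall: (6+(6*1)) -> (6+6)
Step 4: at root: (6+6) -> 12; overall: (6+6) -> 12
Fixed point: 12

Answer: 12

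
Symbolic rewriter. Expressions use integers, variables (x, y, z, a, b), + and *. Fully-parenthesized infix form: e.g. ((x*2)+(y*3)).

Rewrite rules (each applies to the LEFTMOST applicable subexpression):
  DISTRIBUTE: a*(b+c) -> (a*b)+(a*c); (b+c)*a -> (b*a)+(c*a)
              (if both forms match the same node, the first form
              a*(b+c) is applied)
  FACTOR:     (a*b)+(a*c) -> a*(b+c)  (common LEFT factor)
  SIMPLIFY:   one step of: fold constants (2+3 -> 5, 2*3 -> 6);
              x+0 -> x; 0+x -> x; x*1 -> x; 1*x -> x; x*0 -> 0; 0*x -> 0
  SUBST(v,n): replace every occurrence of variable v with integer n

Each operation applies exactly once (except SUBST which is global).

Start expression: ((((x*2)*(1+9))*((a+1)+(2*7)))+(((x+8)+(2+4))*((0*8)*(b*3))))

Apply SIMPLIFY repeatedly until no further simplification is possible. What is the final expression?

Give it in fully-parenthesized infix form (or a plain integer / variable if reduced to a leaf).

Answer: (((x*2)*10)*((a+1)+14))

Derivation:
Start: ((((x*2)*(1+9))*((a+1)+(2*7)))+(((x+8)+(2+4))*((0*8)*(b*3))))
Step 1: at LLR: (1+9) -> 10; overall: ((((x*2)*(1+9))*((a+1)+(2*7)))+(((x+8)+(2+4))*((0*8)*(b*3)))) -> ((((x*2)*10)*((a+1)+(2*7)))+(((x+8)+(2+4))*((0*8)*(b*3))))
Step 2: at LRR: (2*7) -> 14; overall: ((((x*2)*10)*((a+1)+(2*7)))+(((x+8)+(2+4))*((0*8)*(b*3)))) -> ((((x*2)*10)*((a+1)+14))+(((x+8)+(2+4))*((0*8)*(b*3))))
Step 3: at RLR: (2+4) -> 6; overall: ((((x*2)*10)*((a+1)+14))+(((x+8)+(2+4))*((0*8)*(b*3)))) -> ((((x*2)*10)*((a+1)+14))+(((x+8)+6)*((0*8)*(b*3))))
Step 4: at RRL: (0*8) -> 0; overall: ((((x*2)*10)*((a+1)+14))+(((x+8)+6)*((0*8)*(b*3)))) -> ((((x*2)*10)*((a+1)+14))+(((x+8)+6)*(0*(b*3))))
Step 5: at RR: (0*(b*3)) -> 0; overall: ((((x*2)*10)*((a+1)+14))+(((x+8)+6)*(0*(b*3)))) -> ((((x*2)*10)*((a+1)+14))+(((x+8)+6)*0))
Step 6: at R: (((x+8)+6)*0) -> 0; overall: ((((x*2)*10)*((a+1)+14))+(((x+8)+6)*0)) -> ((((x*2)*10)*((a+1)+14))+0)
Step 7: at root: ((((x*2)*10)*((a+1)+14))+0) -> (((x*2)*10)*((a+1)+14)); overall: ((((x*2)*10)*((a+1)+14))+0) -> (((x*2)*10)*((a+1)+14))
Fixed point: (((x*2)*10)*((a+1)+14))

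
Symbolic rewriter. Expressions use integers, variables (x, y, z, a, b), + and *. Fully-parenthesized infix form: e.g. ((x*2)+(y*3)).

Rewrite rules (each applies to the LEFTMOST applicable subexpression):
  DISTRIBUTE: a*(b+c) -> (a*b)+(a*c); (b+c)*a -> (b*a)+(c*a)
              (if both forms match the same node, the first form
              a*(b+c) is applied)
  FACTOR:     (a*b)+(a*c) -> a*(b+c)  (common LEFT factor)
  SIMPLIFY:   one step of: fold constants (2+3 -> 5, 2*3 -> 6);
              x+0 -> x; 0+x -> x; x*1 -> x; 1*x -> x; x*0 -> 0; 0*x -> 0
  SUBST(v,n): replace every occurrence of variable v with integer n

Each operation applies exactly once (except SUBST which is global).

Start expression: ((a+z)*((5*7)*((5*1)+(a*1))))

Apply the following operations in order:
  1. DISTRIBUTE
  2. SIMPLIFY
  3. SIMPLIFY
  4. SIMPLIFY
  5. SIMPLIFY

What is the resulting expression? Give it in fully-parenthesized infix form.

Answer: ((a*(35*(5+a)))+(z*(35*((5*1)+(a*1)))))

Derivation:
Start: ((a+z)*((5*7)*((5*1)+(a*1))))
Apply DISTRIBUTE at root (target: ((a+z)*((5*7)*((5*1)+(a*1))))): ((a+z)*((5*7)*((5*1)+(a*1)))) -> ((a*((5*7)*((5*1)+(a*1))))+(z*((5*7)*((5*1)+(a*1)))))
Apply SIMPLIFY at LRL (target: (5*7)): ((a*((5*7)*((5*1)+(a*1))))+(z*((5*7)*((5*1)+(a*1))))) -> ((a*(35*((5*1)+(a*1))))+(z*((5*7)*((5*1)+(a*1)))))
Apply SIMPLIFY at LRRL (target: (5*1)): ((a*(35*((5*1)+(a*1))))+(z*((5*7)*((5*1)+(a*1))))) -> ((a*(35*(5+(a*1))))+(z*((5*7)*((5*1)+(a*1)))))
Apply SIMPLIFY at LRRR (target: (a*1)): ((a*(35*(5+(a*1))))+(z*((5*7)*((5*1)+(a*1))))) -> ((a*(35*(5+a)))+(z*((5*7)*((5*1)+(a*1)))))
Apply SIMPLIFY at RRL (target: (5*7)): ((a*(35*(5+a)))+(z*((5*7)*((5*1)+(a*1))))) -> ((a*(35*(5+a)))+(z*(35*((5*1)+(a*1)))))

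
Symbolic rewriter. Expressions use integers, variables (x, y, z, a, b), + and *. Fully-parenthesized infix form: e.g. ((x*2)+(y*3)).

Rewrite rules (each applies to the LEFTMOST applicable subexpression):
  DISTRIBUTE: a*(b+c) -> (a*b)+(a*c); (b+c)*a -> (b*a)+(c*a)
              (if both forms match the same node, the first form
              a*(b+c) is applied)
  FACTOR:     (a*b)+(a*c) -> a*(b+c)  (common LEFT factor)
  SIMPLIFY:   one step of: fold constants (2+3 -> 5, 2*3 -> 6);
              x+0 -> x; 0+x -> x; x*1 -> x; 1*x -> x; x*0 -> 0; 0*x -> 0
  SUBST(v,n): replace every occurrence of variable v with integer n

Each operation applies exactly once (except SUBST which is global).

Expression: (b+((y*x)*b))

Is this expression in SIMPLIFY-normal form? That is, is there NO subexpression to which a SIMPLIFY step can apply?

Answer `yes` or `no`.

Answer: yes

Derivation:
Expression: (b+((y*x)*b))
Scanning for simplifiable subexpressions (pre-order)...
  at root: (b+((y*x)*b)) (not simplifiable)
  at R: ((y*x)*b) (not simplifiable)
  at RL: (y*x) (not simplifiable)
Result: no simplifiable subexpression found -> normal form.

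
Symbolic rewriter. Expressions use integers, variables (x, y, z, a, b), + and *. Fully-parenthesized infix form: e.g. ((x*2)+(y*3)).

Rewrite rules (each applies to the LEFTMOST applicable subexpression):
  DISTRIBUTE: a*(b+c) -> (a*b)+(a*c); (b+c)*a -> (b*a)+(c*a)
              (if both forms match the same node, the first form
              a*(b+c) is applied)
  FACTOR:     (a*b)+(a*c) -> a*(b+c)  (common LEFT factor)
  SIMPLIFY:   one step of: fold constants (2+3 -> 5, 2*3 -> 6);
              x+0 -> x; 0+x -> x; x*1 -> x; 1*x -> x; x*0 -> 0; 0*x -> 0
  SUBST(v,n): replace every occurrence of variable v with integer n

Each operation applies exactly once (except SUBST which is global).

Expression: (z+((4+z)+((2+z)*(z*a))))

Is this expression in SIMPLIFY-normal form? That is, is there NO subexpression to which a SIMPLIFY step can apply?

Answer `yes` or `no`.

Expression: (z+((4+z)+((2+z)*(z*a))))
Scanning for simplifiable subexpressions (pre-order)...
  at root: (z+((4+z)+((2+z)*(z*a)))) (not simplifiable)
  at R: ((4+z)+((2+z)*(z*a))) (not simplifiable)
  at RL: (4+z) (not simplifiable)
  at RR: ((2+z)*(z*a)) (not simplifiable)
  at RRL: (2+z) (not simplifiable)
  at RRR: (z*a) (not simplifiable)
Result: no simplifiable subexpression found -> normal form.

Answer: yes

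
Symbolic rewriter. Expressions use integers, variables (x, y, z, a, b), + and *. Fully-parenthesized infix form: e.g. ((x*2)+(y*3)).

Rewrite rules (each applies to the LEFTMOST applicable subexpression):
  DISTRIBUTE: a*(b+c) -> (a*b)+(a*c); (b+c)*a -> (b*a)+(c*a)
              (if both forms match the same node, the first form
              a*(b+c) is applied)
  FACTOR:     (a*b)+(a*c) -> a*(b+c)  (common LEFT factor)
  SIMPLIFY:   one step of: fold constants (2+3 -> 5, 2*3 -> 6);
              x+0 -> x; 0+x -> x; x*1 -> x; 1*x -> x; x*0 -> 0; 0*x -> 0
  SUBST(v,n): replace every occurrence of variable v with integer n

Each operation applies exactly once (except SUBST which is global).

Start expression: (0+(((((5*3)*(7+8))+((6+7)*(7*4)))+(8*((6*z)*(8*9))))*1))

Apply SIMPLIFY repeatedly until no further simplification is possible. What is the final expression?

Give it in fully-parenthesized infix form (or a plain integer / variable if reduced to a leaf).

Start: (0+(((((5*3)*(7+8))+((6+7)*(7*4)))+(8*((6*z)*(8*9))))*1))
Step 1: at root: (0+(((((5*3)*(7+8))+((6+7)*(7*4)))+(8*((6*z)*(8*9))))*1)) -> (((((5*3)*(7+8))+((6+7)*(7*4)))+(8*((6*z)*(8*9))))*1); overall: (0+(((((5*3)*(7+8))+((6+7)*(7*4)))+(8*((6*z)*(8*9))))*1)) -> (((((5*3)*(7+8))+((6+7)*(7*4)))+(8*((6*z)*(8*9))))*1)
Step 2: at root: (((((5*3)*(7+8))+((6+7)*(7*4)))+(8*((6*z)*(8*9))))*1) -> ((((5*3)*(7+8))+((6+7)*(7*4)))+(8*((6*z)*(8*9)))); overall: (((((5*3)*(7+8))+((6+7)*(7*4)))+(8*((6*z)*(8*9))))*1) -> ((((5*3)*(7+8))+((6+7)*(7*4)))+(8*((6*z)*(8*9))))
Step 3: at LLL: (5*3) -> 15; overall: ((((5*3)*(7+8))+((6+7)*(7*4)))+(8*((6*z)*(8*9)))) -> (((15*(7+8))+((6+7)*(7*4)))+(8*((6*z)*(8*9))))
Step 4: at LLR: (7+8) -> 15; overall: (((15*(7+8))+((6+7)*(7*4)))+(8*((6*z)*(8*9)))) -> (((15*15)+((6+7)*(7*4)))+(8*((6*z)*(8*9))))
Step 5: at LL: (15*15) -> 225; overall: (((15*15)+((6+7)*(7*4)))+(8*((6*z)*(8*9)))) -> ((225+((6+7)*(7*4)))+(8*((6*z)*(8*9))))
Step 6: at LRL: (6+7) -> 13; overall: ((225+((6+7)*(7*4)))+(8*((6*z)*(8*9)))) -> ((225+(13*(7*4)))+(8*((6*z)*(8*9))))
Step 7: at LRR: (7*4) -> 28; overall: ((225+(13*(7*4)))+(8*((6*z)*(8*9)))) -> ((225+(13*28))+(8*((6*z)*(8*9))))
Step 8: at LR: (13*28) -> 364; overall: ((225+(13*28))+(8*((6*z)*(8*9)))) -> ((225+364)+(8*((6*z)*(8*9))))
Step 9: at L: (225+364) -> 589; overall: ((225+364)+(8*((6*z)*(8*9)))) -> (589+(8*((6*z)*(8*9))))
Step 10: at RRR: (8*9) -> 72; overall: (589+(8*((6*z)*(8*9)))) -> (589+(8*((6*z)*72)))
Fixed point: (589+(8*((6*z)*72)))

Answer: (589+(8*((6*z)*72)))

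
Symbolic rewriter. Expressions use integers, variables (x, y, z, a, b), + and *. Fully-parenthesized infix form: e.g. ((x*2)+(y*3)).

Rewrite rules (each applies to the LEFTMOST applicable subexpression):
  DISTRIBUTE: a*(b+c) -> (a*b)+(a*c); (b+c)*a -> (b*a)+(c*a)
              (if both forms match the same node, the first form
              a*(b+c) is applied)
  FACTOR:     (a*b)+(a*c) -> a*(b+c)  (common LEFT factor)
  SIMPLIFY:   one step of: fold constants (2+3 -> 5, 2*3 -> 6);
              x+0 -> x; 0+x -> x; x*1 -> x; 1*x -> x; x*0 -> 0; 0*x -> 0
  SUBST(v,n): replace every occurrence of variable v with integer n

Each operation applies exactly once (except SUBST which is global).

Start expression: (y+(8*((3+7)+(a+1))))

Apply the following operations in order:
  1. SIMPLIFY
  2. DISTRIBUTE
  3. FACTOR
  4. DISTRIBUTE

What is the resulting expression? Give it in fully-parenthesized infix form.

Start: (y+(8*((3+7)+(a+1))))
Apply SIMPLIFY at RRL (target: (3+7)): (y+(8*((3+7)+(a+1)))) -> (y+(8*(10+(a+1))))
Apply DISTRIBUTE at R (target: (8*(10+(a+1)))): (y+(8*(10+(a+1)))) -> (y+((8*10)+(8*(a+1))))
Apply FACTOR at R (target: ((8*10)+(8*(a+1)))): (y+((8*10)+(8*(a+1)))) -> (y+(8*(10+(a+1))))
Apply DISTRIBUTE at R (target: (8*(10+(a+1)))): (y+(8*(10+(a+1)))) -> (y+((8*10)+(8*(a+1))))

Answer: (y+((8*10)+(8*(a+1))))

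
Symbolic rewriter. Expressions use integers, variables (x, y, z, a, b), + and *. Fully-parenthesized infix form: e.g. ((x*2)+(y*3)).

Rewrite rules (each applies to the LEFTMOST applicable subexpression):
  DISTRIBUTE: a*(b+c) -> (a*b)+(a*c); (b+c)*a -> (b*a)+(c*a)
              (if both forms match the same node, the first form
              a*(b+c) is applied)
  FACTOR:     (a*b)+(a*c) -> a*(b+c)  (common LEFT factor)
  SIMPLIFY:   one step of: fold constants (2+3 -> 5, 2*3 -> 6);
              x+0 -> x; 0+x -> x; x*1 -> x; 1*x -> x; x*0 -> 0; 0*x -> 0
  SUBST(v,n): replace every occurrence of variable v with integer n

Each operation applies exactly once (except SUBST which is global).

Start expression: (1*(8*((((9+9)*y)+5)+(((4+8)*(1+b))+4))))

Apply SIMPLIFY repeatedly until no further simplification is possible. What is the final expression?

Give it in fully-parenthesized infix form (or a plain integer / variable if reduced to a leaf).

Answer: (8*(((18*y)+5)+((12*(1+b))+4)))

Derivation:
Start: (1*(8*((((9+9)*y)+5)+(((4+8)*(1+b))+4))))
Step 1: at root: (1*(8*((((9+9)*y)+5)+(((4+8)*(1+b))+4)))) -> (8*((((9+9)*y)+5)+(((4+8)*(1+b))+4))); overall: (1*(8*((((9+9)*y)+5)+(((4+8)*(1+b))+4)))) -> (8*((((9+9)*y)+5)+(((4+8)*(1+b))+4)))
Step 2: at RLLL: (9+9) -> 18; overall: (8*((((9+9)*y)+5)+(((4+8)*(1+b))+4))) -> (8*(((18*y)+5)+(((4+8)*(1+b))+4)))
Step 3: at RRLL: (4+8) -> 12; overall: (8*(((18*y)+5)+(((4+8)*(1+b))+4))) -> (8*(((18*y)+5)+((12*(1+b))+4)))
Fixed point: (8*(((18*y)+5)+((12*(1+b))+4)))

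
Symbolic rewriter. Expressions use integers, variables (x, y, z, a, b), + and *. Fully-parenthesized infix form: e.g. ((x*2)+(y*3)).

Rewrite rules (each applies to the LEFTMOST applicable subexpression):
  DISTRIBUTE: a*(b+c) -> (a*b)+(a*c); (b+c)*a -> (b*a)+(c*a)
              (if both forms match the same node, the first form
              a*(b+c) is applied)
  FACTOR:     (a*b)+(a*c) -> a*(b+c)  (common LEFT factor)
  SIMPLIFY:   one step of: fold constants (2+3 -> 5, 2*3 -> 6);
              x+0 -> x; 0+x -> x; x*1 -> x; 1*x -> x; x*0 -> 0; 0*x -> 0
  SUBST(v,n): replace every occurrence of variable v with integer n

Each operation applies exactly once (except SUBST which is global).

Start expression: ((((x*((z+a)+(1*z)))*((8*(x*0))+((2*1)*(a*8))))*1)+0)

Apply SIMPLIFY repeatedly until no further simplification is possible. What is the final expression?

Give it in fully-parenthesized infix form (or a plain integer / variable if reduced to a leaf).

Start: ((((x*((z+a)+(1*z)))*((8*(x*0))+((2*1)*(a*8))))*1)+0)
Step 1: at root: ((((x*((z+a)+(1*z)))*((8*(x*0))+((2*1)*(a*8))))*1)+0) -> (((x*((z+a)+(1*z)))*((8*(x*0))+((2*1)*(a*8))))*1); overall: ((((x*((z+a)+(1*z)))*((8*(x*0))+((2*1)*(a*8))))*1)+0) -> (((x*((z+a)+(1*z)))*((8*(x*0))+((2*1)*(a*8))))*1)
Step 2: at root: (((x*((z+a)+(1*z)))*((8*(x*0))+((2*1)*(a*8))))*1) -> ((x*((z+a)+(1*z)))*((8*(x*0))+((2*1)*(a*8)))); overall: (((x*((z+a)+(1*z)))*((8*(x*0))+((2*1)*(a*8))))*1) -> ((x*((z+a)+(1*z)))*((8*(x*0))+((2*1)*(a*8))))
Step 3: at LRR: (1*z) -> z; overall: ((x*((z+a)+(1*z)))*((8*(x*0))+((2*1)*(a*8)))) -> ((x*((z+a)+z))*((8*(x*0))+((2*1)*(a*8))))
Step 4: at RLR: (x*0) -> 0; overall: ((x*((z+a)+z))*((8*(x*0))+((2*1)*(a*8)))) -> ((x*((z+a)+z))*((8*0)+((2*1)*(a*8))))
Step 5: at RL: (8*0) -> 0; overall: ((x*((z+a)+z))*((8*0)+((2*1)*(a*8)))) -> ((x*((z+a)+z))*(0+((2*1)*(a*8))))
Step 6: at R: (0+((2*1)*(a*8))) -> ((2*1)*(a*8)); overall: ((x*((z+a)+z))*(0+((2*1)*(a*8)))) -> ((x*((z+a)+z))*((2*1)*(a*8)))
Step 7: at RL: (2*1) -> 2; overall: ((x*((z+a)+z))*((2*1)*(a*8))) -> ((x*((z+a)+z))*(2*(a*8)))
Fixed point: ((x*((z+a)+z))*(2*(a*8)))

Answer: ((x*((z+a)+z))*(2*(a*8)))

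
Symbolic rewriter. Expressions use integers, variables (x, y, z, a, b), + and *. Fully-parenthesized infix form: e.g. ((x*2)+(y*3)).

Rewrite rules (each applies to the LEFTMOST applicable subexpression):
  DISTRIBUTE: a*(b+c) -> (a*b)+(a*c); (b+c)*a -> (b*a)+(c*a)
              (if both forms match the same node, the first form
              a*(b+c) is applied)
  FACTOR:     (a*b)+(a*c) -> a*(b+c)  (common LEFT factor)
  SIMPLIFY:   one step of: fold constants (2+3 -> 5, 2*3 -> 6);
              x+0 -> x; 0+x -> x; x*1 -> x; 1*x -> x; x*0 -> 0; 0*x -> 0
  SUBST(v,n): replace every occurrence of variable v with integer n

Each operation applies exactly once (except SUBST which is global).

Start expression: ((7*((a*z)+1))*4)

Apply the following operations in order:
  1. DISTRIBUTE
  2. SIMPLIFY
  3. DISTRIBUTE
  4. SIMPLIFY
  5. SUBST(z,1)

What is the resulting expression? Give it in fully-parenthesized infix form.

Start: ((7*((a*z)+1))*4)
Apply DISTRIBUTE at L (target: (7*((a*z)+1))): ((7*((a*z)+1))*4) -> (((7*(a*z))+(7*1))*4)
Apply SIMPLIFY at LR (target: (7*1)): (((7*(a*z))+(7*1))*4) -> (((7*(a*z))+7)*4)
Apply DISTRIBUTE at root (target: (((7*(a*z))+7)*4)): (((7*(a*z))+7)*4) -> (((7*(a*z))*4)+(7*4))
Apply SIMPLIFY at R (target: (7*4)): (((7*(a*z))*4)+(7*4)) -> (((7*(a*z))*4)+28)
Apply SUBST(z,1): (((7*(a*z))*4)+28) -> (((7*(a*1))*4)+28)

Answer: (((7*(a*1))*4)+28)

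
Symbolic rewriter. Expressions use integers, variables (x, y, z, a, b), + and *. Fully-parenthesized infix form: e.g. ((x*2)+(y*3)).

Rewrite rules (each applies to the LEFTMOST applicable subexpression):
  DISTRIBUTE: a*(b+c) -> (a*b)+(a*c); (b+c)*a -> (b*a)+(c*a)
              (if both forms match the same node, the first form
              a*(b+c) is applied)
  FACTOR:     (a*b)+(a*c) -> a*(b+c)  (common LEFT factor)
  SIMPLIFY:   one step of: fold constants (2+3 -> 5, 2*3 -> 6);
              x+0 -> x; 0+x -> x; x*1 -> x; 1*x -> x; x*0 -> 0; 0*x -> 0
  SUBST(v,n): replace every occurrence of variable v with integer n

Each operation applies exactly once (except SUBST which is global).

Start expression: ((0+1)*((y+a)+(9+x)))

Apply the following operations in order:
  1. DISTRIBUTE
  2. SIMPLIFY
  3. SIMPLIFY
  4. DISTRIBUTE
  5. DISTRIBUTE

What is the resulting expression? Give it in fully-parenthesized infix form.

Answer: ((y+a)+(((0*9)+(1*9))+((0+1)*x)))

Derivation:
Start: ((0+1)*((y+a)+(9+x)))
Apply DISTRIBUTE at root (target: ((0+1)*((y+a)+(9+x)))): ((0+1)*((y+a)+(9+x))) -> (((0+1)*(y+a))+((0+1)*(9+x)))
Apply SIMPLIFY at LL (target: (0+1)): (((0+1)*(y+a))+((0+1)*(9+x))) -> ((1*(y+a))+((0+1)*(9+x)))
Apply SIMPLIFY at L (target: (1*(y+a))): ((1*(y+a))+((0+1)*(9+x))) -> ((y+a)+((0+1)*(9+x)))
Apply DISTRIBUTE at R (target: ((0+1)*(9+x))): ((y+a)+((0+1)*(9+x))) -> ((y+a)+(((0+1)*9)+((0+1)*x)))
Apply DISTRIBUTE at RL (target: ((0+1)*9)): ((y+a)+(((0+1)*9)+((0+1)*x))) -> ((y+a)+(((0*9)+(1*9))+((0+1)*x)))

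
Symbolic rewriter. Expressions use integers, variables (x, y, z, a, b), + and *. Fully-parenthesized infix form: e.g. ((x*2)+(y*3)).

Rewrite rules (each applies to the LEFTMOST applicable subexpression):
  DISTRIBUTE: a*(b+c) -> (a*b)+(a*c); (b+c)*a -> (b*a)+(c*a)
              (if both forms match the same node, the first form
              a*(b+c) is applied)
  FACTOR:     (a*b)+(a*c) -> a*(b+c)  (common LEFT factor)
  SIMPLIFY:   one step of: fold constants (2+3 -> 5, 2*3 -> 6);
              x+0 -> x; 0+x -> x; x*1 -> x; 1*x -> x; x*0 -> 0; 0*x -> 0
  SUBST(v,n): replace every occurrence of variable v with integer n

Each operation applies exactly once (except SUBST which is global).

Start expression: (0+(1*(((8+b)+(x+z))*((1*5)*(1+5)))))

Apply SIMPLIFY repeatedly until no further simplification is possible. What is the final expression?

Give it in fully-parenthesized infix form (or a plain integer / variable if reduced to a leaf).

Answer: (((8+b)+(x+z))*30)

Derivation:
Start: (0+(1*(((8+b)+(x+z))*((1*5)*(1+5)))))
Step 1: at root: (0+(1*(((8+b)+(x+z))*((1*5)*(1+5))))) -> (1*(((8+b)+(x+z))*((1*5)*(1+5)))); overall: (0+(1*(((8+b)+(x+z))*((1*5)*(1+5))))) -> (1*(((8+b)+(x+z))*((1*5)*(1+5))))
Step 2: at root: (1*(((8+b)+(x+z))*((1*5)*(1+5)))) -> (((8+b)+(x+z))*((1*5)*(1+5))); overall: (1*(((8+b)+(x+z))*((1*5)*(1+5)))) -> (((8+b)+(x+z))*((1*5)*(1+5)))
Step 3: at RL: (1*5) -> 5; overall: (((8+b)+(x+z))*((1*5)*(1+5))) -> (((8+b)+(x+z))*(5*(1+5)))
Step 4: at RR: (1+5) -> 6; overall: (((8+b)+(x+z))*(5*(1+5))) -> (((8+b)+(x+z))*(5*6))
Step 5: at R: (5*6) -> 30; overall: (((8+b)+(x+z))*(5*6)) -> (((8+b)+(x+z))*30)
Fixed point: (((8+b)+(x+z))*30)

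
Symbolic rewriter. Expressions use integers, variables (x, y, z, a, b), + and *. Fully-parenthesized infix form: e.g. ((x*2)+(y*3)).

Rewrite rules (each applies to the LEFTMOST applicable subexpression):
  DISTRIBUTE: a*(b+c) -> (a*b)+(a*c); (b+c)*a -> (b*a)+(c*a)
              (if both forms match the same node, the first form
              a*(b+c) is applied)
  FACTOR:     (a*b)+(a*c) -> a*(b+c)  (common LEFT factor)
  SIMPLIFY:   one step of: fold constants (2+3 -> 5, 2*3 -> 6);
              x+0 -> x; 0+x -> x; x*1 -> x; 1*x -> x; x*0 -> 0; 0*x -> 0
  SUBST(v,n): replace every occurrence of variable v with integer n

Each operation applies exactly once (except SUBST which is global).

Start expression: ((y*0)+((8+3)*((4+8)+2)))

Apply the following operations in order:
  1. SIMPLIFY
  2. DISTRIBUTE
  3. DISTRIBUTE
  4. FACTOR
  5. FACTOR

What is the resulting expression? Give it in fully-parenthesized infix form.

Answer: (0+((8+3)*((4+8)+2)))

Derivation:
Start: ((y*0)+((8+3)*((4+8)+2)))
Apply SIMPLIFY at L (target: (y*0)): ((y*0)+((8+3)*((4+8)+2))) -> (0+((8+3)*((4+8)+2)))
Apply DISTRIBUTE at R (target: ((8+3)*((4+8)+2))): (0+((8+3)*((4+8)+2))) -> (0+(((8+3)*(4+8))+((8+3)*2)))
Apply DISTRIBUTE at RL (target: ((8+3)*(4+8))): (0+(((8+3)*(4+8))+((8+3)*2))) -> (0+((((8+3)*4)+((8+3)*8))+((8+3)*2)))
Apply FACTOR at RL (target: (((8+3)*4)+((8+3)*8))): (0+((((8+3)*4)+((8+3)*8))+((8+3)*2))) -> (0+(((8+3)*(4+8))+((8+3)*2)))
Apply FACTOR at R (target: (((8+3)*(4+8))+((8+3)*2))): (0+(((8+3)*(4+8))+((8+3)*2))) -> (0+((8+3)*((4+8)+2)))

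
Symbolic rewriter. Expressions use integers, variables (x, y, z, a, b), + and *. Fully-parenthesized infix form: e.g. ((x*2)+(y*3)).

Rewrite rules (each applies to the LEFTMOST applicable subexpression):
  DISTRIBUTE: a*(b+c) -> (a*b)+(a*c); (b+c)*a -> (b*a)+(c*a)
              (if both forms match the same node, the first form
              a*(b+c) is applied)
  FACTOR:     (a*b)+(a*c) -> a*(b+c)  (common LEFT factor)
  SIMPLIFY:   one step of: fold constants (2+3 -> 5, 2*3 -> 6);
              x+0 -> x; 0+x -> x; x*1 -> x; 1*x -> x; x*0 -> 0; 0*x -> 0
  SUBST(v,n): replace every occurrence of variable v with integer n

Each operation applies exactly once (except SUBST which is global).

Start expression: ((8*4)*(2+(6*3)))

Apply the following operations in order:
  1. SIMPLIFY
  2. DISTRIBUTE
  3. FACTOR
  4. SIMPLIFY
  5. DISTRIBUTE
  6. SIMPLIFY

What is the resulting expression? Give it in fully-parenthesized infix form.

Answer: (64+(32*18))

Derivation:
Start: ((8*4)*(2+(6*3)))
Apply SIMPLIFY at L (target: (8*4)): ((8*4)*(2+(6*3))) -> (32*(2+(6*3)))
Apply DISTRIBUTE at root (target: (32*(2+(6*3)))): (32*(2+(6*3))) -> ((32*2)+(32*(6*3)))
Apply FACTOR at root (target: ((32*2)+(32*(6*3)))): ((32*2)+(32*(6*3))) -> (32*(2+(6*3)))
Apply SIMPLIFY at RR (target: (6*3)): (32*(2+(6*3))) -> (32*(2+18))
Apply DISTRIBUTE at root (target: (32*(2+18))): (32*(2+18)) -> ((32*2)+(32*18))
Apply SIMPLIFY at L (target: (32*2)): ((32*2)+(32*18)) -> (64+(32*18))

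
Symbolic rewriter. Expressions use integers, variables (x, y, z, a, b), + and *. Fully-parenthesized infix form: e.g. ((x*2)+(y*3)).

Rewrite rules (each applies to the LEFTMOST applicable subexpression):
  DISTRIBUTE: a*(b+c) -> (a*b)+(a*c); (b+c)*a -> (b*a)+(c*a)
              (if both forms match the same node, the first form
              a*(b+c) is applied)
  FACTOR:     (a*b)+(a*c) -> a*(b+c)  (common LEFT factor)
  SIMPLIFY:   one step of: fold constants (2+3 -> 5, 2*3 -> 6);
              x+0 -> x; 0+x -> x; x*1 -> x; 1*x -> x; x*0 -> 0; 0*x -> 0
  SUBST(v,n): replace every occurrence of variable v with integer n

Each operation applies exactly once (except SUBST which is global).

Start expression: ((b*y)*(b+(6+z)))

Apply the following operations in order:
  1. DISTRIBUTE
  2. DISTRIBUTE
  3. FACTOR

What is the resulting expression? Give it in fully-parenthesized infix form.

Answer: (((b*y)*b)+((b*y)*(6+z)))

Derivation:
Start: ((b*y)*(b+(6+z)))
Apply DISTRIBUTE at root (target: ((b*y)*(b+(6+z)))): ((b*y)*(b+(6+z))) -> (((b*y)*b)+((b*y)*(6+z)))
Apply DISTRIBUTE at R (target: ((b*y)*(6+z))): (((b*y)*b)+((b*y)*(6+z))) -> (((b*y)*b)+(((b*y)*6)+((b*y)*z)))
Apply FACTOR at R (target: (((b*y)*6)+((b*y)*z))): (((b*y)*b)+(((b*y)*6)+((b*y)*z))) -> (((b*y)*b)+((b*y)*(6+z)))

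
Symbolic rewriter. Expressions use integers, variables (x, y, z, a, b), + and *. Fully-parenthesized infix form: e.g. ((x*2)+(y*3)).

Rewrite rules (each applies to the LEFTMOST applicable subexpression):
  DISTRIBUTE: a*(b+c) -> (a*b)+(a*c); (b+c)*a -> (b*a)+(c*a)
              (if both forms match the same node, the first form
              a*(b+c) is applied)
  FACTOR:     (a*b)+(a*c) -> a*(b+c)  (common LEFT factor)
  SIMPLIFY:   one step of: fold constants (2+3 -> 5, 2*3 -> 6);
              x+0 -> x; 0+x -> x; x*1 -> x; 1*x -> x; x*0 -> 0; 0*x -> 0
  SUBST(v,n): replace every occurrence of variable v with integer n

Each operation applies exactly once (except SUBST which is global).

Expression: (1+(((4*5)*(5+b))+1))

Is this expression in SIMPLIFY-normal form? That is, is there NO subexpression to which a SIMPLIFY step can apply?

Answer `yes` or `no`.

Answer: no

Derivation:
Expression: (1+(((4*5)*(5+b))+1))
Scanning for simplifiable subexpressions (pre-order)...
  at root: (1+(((4*5)*(5+b))+1)) (not simplifiable)
  at R: (((4*5)*(5+b))+1) (not simplifiable)
  at RL: ((4*5)*(5+b)) (not simplifiable)
  at RLL: (4*5) (SIMPLIFIABLE)
  at RLR: (5+b) (not simplifiable)
Found simplifiable subexpr at path RLL: (4*5)
One SIMPLIFY step would give: (1+((20*(5+b))+1))
-> NOT in normal form.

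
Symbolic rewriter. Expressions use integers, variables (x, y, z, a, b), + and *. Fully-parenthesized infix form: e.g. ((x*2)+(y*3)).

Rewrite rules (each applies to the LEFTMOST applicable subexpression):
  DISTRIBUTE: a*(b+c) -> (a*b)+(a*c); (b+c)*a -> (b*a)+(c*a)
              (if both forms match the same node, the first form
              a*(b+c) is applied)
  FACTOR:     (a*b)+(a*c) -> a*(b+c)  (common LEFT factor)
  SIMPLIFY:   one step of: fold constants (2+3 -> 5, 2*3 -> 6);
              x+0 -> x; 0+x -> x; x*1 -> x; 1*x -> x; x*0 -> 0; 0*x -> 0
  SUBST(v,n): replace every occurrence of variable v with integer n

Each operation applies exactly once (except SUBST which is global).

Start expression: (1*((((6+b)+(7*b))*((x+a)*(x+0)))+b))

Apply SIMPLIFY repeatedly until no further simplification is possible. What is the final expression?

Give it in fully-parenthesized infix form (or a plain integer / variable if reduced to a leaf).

Answer: ((((6+b)+(7*b))*((x+a)*x))+b)

Derivation:
Start: (1*((((6+b)+(7*b))*((x+a)*(x+0)))+b))
Step 1: at root: (1*((((6+b)+(7*b))*((x+a)*(x+0)))+b)) -> ((((6+b)+(7*b))*((x+a)*(x+0)))+b); overall: (1*((((6+b)+(7*b))*((x+a)*(x+0)))+b)) -> ((((6+b)+(7*b))*((x+a)*(x+0)))+b)
Step 2: at LRR: (x+0) -> x; overall: ((((6+b)+(7*b))*((x+a)*(x+0)))+b) -> ((((6+b)+(7*b))*((x+a)*x))+b)
Fixed point: ((((6+b)+(7*b))*((x+a)*x))+b)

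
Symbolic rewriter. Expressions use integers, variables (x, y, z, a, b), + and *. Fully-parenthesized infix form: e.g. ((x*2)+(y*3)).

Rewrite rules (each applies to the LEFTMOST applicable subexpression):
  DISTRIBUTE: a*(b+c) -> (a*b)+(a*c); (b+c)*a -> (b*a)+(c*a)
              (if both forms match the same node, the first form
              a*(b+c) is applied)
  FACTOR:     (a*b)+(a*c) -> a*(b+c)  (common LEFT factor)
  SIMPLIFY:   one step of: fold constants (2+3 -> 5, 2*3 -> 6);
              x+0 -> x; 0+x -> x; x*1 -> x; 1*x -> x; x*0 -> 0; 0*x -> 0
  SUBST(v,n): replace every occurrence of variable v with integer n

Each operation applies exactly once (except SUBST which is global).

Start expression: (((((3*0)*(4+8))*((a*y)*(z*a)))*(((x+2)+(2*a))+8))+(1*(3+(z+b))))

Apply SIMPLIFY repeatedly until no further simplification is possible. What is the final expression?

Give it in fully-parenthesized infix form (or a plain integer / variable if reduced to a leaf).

Answer: (3+(z+b))

Derivation:
Start: (((((3*0)*(4+8))*((a*y)*(z*a)))*(((x+2)+(2*a))+8))+(1*(3+(z+b))))
Step 1: at LLLL: (3*0) -> 0; overall: (((((3*0)*(4+8))*((a*y)*(z*a)))*(((x+2)+(2*a))+8))+(1*(3+(z+b)))) -> ((((0*(4+8))*((a*y)*(z*a)))*(((x+2)+(2*a))+8))+(1*(3+(z+b))))
Step 2: at LLL: (0*(4+8)) -> 0; overall: ((((0*(4+8))*((a*y)*(z*a)))*(((x+2)+(2*a))+8))+(1*(3+(z+b)))) -> (((0*((a*y)*(z*a)))*(((x+2)+(2*a))+8))+(1*(3+(z+b))))
Step 3: at LL: (0*((a*y)*(z*a))) -> 0; overall: (((0*((a*y)*(z*a)))*(((x+2)+(2*a))+8))+(1*(3+(z+b)))) -> ((0*(((x+2)+(2*a))+8))+(1*(3+(z+b))))
Step 4: at L: (0*(((x+2)+(2*a))+8)) -> 0; overall: ((0*(((x+2)+(2*a))+8))+(1*(3+(z+b)))) -> (0+(1*(3+(z+b))))
Step 5: at root: (0+(1*(3+(z+b)))) -> (1*(3+(z+b))); overall: (0+(1*(3+(z+b)))) -> (1*(3+(z+b)))
Step 6: at root: (1*(3+(z+b))) -> (3+(z+b)); overall: (1*(3+(z+b))) -> (3+(z+b))
Fixed point: (3+(z+b))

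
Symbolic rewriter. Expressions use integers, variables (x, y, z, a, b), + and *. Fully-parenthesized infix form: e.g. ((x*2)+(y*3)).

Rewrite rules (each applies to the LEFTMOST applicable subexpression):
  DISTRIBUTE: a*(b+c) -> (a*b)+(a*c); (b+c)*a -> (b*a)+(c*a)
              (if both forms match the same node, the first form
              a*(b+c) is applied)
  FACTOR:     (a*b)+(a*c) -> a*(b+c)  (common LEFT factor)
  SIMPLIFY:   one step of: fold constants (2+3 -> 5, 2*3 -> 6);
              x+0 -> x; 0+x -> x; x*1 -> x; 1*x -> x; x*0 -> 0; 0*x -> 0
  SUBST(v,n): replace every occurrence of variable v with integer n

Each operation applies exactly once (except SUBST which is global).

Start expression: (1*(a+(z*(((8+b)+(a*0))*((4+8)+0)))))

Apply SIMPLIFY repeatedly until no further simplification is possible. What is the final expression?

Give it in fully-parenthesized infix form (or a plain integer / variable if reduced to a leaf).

Start: (1*(a+(z*(((8+b)+(a*0))*((4+8)+0)))))
Step 1: at root: (1*(a+(z*(((8+b)+(a*0))*((4+8)+0))))) -> (a+(z*(((8+b)+(a*0))*((4+8)+0)))); overall: (1*(a+(z*(((8+b)+(a*0))*((4+8)+0))))) -> (a+(z*(((8+b)+(a*0))*((4+8)+0))))
Step 2: at RRLR: (a*0) -> 0; overall: (a+(z*(((8+b)+(a*0))*((4+8)+0)))) -> (a+(z*(((8+b)+0)*((4+8)+0))))
Step 3: at RRL: ((8+b)+0) -> (8+b); overall: (a+(z*(((8+b)+0)*((4+8)+0)))) -> (a+(z*((8+b)*((4+8)+0))))
Step 4: at RRR: ((4+8)+0) -> (4+8); overall: (a+(z*((8+b)*((4+8)+0)))) -> (a+(z*((8+b)*(4+8))))
Step 5: at RRR: (4+8) -> 12; overall: (a+(z*((8+b)*(4+8)))) -> (a+(z*((8+b)*12)))
Fixed point: (a+(z*((8+b)*12)))

Answer: (a+(z*((8+b)*12)))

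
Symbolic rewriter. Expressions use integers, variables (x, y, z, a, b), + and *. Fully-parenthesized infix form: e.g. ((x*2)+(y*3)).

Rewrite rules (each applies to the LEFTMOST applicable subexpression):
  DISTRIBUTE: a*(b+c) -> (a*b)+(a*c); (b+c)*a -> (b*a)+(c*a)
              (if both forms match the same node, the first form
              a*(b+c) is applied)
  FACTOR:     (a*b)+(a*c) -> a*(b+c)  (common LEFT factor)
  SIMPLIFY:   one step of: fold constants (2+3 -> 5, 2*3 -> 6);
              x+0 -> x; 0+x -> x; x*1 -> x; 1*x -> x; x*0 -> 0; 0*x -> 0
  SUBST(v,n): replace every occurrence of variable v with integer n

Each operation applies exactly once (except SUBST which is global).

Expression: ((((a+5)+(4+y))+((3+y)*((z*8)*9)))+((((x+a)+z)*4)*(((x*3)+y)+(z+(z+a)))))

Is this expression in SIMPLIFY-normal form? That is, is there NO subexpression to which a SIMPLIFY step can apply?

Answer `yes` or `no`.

Answer: yes

Derivation:
Expression: ((((a+5)+(4+y))+((3+y)*((z*8)*9)))+((((x+a)+z)*4)*(((x*3)+y)+(z+(z+a)))))
Scanning for simplifiable subexpressions (pre-order)...
  at root: ((((a+5)+(4+y))+((3+y)*((z*8)*9)))+((((x+a)+z)*4)*(((x*3)+y)+(z+(z+a))))) (not simplifiable)
  at L: (((a+5)+(4+y))+((3+y)*((z*8)*9))) (not simplifiable)
  at LL: ((a+5)+(4+y)) (not simplifiable)
  at LLL: (a+5) (not simplifiable)
  at LLR: (4+y) (not simplifiable)
  at LR: ((3+y)*((z*8)*9)) (not simplifiable)
  at LRL: (3+y) (not simplifiable)
  at LRR: ((z*8)*9) (not simplifiable)
  at LRRL: (z*8) (not simplifiable)
  at R: ((((x+a)+z)*4)*(((x*3)+y)+(z+(z+a)))) (not simplifiable)
  at RL: (((x+a)+z)*4) (not simplifiable)
  at RLL: ((x+a)+z) (not simplifiable)
  at RLLL: (x+a) (not simplifiable)
  at RR: (((x*3)+y)+(z+(z+a))) (not simplifiable)
  at RRL: ((x*3)+y) (not simplifiable)
  at RRLL: (x*3) (not simplifiable)
  at RRR: (z+(z+a)) (not simplifiable)
  at RRRR: (z+a) (not simplifiable)
Result: no simplifiable subexpression found -> normal form.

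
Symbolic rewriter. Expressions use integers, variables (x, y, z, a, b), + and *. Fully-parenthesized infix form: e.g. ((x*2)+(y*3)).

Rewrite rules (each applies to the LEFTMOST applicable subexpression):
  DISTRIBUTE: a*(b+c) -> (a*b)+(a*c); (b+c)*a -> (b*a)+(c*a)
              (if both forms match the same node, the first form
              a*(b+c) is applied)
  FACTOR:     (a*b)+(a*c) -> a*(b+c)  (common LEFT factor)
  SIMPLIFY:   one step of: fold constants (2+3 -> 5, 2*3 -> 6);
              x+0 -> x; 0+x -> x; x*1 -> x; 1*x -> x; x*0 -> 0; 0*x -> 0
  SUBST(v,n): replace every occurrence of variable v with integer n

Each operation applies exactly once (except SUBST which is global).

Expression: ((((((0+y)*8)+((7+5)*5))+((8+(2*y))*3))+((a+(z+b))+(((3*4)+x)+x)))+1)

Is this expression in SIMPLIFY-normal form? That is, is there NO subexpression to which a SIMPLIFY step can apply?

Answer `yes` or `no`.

Expression: ((((((0+y)*8)+((7+5)*5))+((8+(2*y))*3))+((a+(z+b))+(((3*4)+x)+x)))+1)
Scanning for simplifiable subexpressions (pre-order)...
  at root: ((((((0+y)*8)+((7+5)*5))+((8+(2*y))*3))+((a+(z+b))+(((3*4)+x)+x)))+1) (not simplifiable)
  at L: (((((0+y)*8)+((7+5)*5))+((8+(2*y))*3))+((a+(z+b))+(((3*4)+x)+x))) (not simplifiable)
  at LL: ((((0+y)*8)+((7+5)*5))+((8+(2*y))*3)) (not simplifiable)
  at LLL: (((0+y)*8)+((7+5)*5)) (not simplifiable)
  at LLLL: ((0+y)*8) (not simplifiable)
  at LLLLL: (0+y) (SIMPLIFIABLE)
  at LLLR: ((7+5)*5) (not simplifiable)
  at LLLRL: (7+5) (SIMPLIFIABLE)
  at LLR: ((8+(2*y))*3) (not simplifiable)
  at LLRL: (8+(2*y)) (not simplifiable)
  at LLRLR: (2*y) (not simplifiable)
  at LR: ((a+(z+b))+(((3*4)+x)+x)) (not simplifiable)
  at LRL: (a+(z+b)) (not simplifiable)
  at LRLR: (z+b) (not simplifiable)
  at LRR: (((3*4)+x)+x) (not simplifiable)
  at LRRL: ((3*4)+x) (not simplifiable)
  at LRRLL: (3*4) (SIMPLIFIABLE)
Found simplifiable subexpr at path LLLLL: (0+y)
One SIMPLIFY step would give: (((((y*8)+((7+5)*5))+((8+(2*y))*3))+((a+(z+b))+(((3*4)+x)+x)))+1)
-> NOT in normal form.

Answer: no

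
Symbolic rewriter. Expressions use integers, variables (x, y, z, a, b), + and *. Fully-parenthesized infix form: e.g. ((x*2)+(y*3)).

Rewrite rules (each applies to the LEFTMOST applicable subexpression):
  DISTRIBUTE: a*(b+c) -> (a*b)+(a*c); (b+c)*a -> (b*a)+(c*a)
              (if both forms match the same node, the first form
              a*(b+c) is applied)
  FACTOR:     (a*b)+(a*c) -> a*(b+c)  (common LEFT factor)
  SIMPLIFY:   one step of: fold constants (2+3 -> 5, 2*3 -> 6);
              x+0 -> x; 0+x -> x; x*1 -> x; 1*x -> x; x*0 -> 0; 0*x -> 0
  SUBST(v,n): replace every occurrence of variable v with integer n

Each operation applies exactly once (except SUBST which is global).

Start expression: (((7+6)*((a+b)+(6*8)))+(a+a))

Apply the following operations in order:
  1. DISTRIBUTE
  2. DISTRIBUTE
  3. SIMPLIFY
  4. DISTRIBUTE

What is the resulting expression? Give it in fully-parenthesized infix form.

Answer: ((((13*a)+((7*b)+(6*b)))+((7+6)*(6*8)))+(a+a))

Derivation:
Start: (((7+6)*((a+b)+(6*8)))+(a+a))
Apply DISTRIBUTE at L (target: ((7+6)*((a+b)+(6*8)))): (((7+6)*((a+b)+(6*8)))+(a+a)) -> ((((7+6)*(a+b))+((7+6)*(6*8)))+(a+a))
Apply DISTRIBUTE at LL (target: ((7+6)*(a+b))): ((((7+6)*(a+b))+((7+6)*(6*8)))+(a+a)) -> (((((7+6)*a)+((7+6)*b))+((7+6)*(6*8)))+(a+a))
Apply SIMPLIFY at LLLL (target: (7+6)): (((((7+6)*a)+((7+6)*b))+((7+6)*(6*8)))+(a+a)) -> ((((13*a)+((7+6)*b))+((7+6)*(6*8)))+(a+a))
Apply DISTRIBUTE at LLR (target: ((7+6)*b)): ((((13*a)+((7+6)*b))+((7+6)*(6*8)))+(a+a)) -> ((((13*a)+((7*b)+(6*b)))+((7+6)*(6*8)))+(a+a))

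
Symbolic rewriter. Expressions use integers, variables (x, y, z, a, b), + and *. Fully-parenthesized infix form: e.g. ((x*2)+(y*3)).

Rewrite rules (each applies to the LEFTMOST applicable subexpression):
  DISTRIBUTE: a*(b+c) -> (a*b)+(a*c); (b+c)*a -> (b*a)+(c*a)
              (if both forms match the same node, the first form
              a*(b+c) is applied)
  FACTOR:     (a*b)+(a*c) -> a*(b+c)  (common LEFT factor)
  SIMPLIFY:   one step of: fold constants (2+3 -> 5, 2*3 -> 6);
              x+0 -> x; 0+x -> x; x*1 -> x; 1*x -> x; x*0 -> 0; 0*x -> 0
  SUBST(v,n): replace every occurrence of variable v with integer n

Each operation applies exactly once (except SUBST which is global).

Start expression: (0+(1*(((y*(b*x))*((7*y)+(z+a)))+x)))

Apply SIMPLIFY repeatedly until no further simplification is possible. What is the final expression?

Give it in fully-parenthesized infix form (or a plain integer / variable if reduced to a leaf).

Answer: (((y*(b*x))*((7*y)+(z+a)))+x)

Derivation:
Start: (0+(1*(((y*(b*x))*((7*y)+(z+a)))+x)))
Step 1: at root: (0+(1*(((y*(b*x))*((7*y)+(z+a)))+x))) -> (1*(((y*(b*x))*((7*y)+(z+a)))+x)); overall: (0+(1*(((y*(b*x))*((7*y)+(z+a)))+x))) -> (1*(((y*(b*x))*((7*y)+(z+a)))+x))
Step 2: at root: (1*(((y*(b*x))*((7*y)+(z+a)))+x)) -> (((y*(b*x))*((7*y)+(z+a)))+x); overall: (1*(((y*(b*x))*((7*y)+(z+a)))+x)) -> (((y*(b*x))*((7*y)+(z+a)))+x)
Fixed point: (((y*(b*x))*((7*y)+(z+a)))+x)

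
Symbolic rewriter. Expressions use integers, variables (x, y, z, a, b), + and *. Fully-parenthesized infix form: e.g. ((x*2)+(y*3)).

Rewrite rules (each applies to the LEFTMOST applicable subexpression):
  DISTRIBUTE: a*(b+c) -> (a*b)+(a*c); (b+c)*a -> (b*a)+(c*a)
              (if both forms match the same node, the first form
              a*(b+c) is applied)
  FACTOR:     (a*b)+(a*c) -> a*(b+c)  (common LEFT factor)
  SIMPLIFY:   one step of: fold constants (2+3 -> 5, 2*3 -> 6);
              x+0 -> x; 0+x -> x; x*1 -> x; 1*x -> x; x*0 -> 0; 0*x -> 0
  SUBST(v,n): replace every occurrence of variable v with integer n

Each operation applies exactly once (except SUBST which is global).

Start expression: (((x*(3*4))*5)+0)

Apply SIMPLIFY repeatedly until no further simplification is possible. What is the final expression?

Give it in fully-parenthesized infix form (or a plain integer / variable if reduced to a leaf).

Answer: ((x*12)*5)

Derivation:
Start: (((x*(3*4))*5)+0)
Step 1: at root: (((x*(3*4))*5)+0) -> ((x*(3*4))*5); overall: (((x*(3*4))*5)+0) -> ((x*(3*4))*5)
Step 2: at LR: (3*4) -> 12; overall: ((x*(3*4))*5) -> ((x*12)*5)
Fixed point: ((x*12)*5)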